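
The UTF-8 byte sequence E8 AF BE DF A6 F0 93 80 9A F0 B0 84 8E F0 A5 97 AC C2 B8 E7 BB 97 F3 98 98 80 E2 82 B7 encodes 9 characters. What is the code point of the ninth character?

U+20B7

Offset 0: leading byte 0xE8 = 11101000 → 3-byte char #1 = E8 AF BE.
Offset 3: leading byte 0xDF = 11011111 → 2-byte char #2 = DF A6.
Offset 5: leading byte 0xF0 = 11110000 → 4-byte char #3 = F0 93 80 9A.
Offset 9: leading byte 0xF0 = 11110000 → 4-byte char #4 = F0 B0 84 8E.
Offset 13: leading byte 0xF0 = 11110000 → 4-byte char #5 = F0 A5 97 AC.
Offset 17: leading byte 0xC2 = 11000010 → 2-byte char #6 = C2 B8.
Offset 19: leading byte 0xE7 = 11100111 → 3-byte char #7 = E7 BB 97.
Offset 22: leading byte 0xF3 = 11110011 → 4-byte char #8 = F3 98 98 80.
Offset 26: leading byte 0xE2 = 11100010 → 3-byte char #9 = E2 82 B7.
Leading byte 0xE2 = 11100010 matches 1110xxxx → 3-byte sequence.
Byte 1: 0xE2 = 11100010, payload 0010 (4 bits).
Byte 2: 0x82 = 10000010 (10xxxxxx ✓), payload 000010.
Byte 3: 0xB7 = 10110111 (10xxxxxx ✓), payload 110111.
Concatenate: 0010000010110111 = 0x20B7 (16 bits → U+20B7).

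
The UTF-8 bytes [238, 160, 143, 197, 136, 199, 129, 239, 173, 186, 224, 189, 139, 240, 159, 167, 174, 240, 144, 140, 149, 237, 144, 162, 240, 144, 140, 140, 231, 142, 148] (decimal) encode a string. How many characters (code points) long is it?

Byte at offset 0: 0xEE = 11101110 → 3-byte char (#1). Advance 3.
Byte at offset 3: 0xC5 = 11000101 → 2-byte char (#2). Advance 2.
Byte at offset 5: 0xC7 = 11000111 → 2-byte char (#3). Advance 2.
Byte at offset 7: 0xEF = 11101111 → 3-byte char (#4). Advance 3.
Byte at offset 10: 0xE0 = 11100000 → 3-byte char (#5). Advance 3.
Byte at offset 13: 0xF0 = 11110000 → 4-byte char (#6). Advance 4.
Byte at offset 17: 0xF0 = 11110000 → 4-byte char (#7). Advance 4.
Byte at offset 21: 0xED = 11101101 → 3-byte char (#8). Advance 3.
Byte at offset 24: 0xF0 = 11110000 → 4-byte char (#9). Advance 4.
Byte at offset 28: 0xE7 = 11100111 → 3-byte char (#10). Advance 3.
Reached end at offset 31 after 10 code points.

10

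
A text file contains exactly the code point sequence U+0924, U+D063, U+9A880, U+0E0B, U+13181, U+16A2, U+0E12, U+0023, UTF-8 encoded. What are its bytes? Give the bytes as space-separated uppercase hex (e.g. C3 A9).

E0 A4 A4 ED 81 A3 F2 9A A2 80 E0 B8 8B F0 93 86 81 E1 9A A2 E0 B8 92 23

U+0924: 3-byte form → E0 A4 A4.
U+D063: 3-byte form → ED 81 A3.
U+9A880: 4-byte form → F2 9A A2 80.
U+0E0B: 3-byte form → E0 B8 8B.
U+13181: 4-byte form → F0 93 86 81.
U+16A2: 3-byte form → E1 9A A2.
U+0E12: 3-byte form → E0 B8 92.
U+0023: 1-byte form → 23.
Concatenated (24 bytes): E0 A4 A4 ED 81 A3 F2 9A A2 80 E0 B8 8B F0 93 86 81 E1 9A A2 E0 B8 92 23.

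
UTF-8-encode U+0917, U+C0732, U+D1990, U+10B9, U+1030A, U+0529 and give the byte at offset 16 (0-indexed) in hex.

0x8C

U+0917 → 3-byte form E0 A4 97 at offsets 0–2.
U+C0732 → 4-byte form F3 80 9C B2 at offsets 3–6.
U+D1990 → 4-byte form F3 91 A6 90 at offsets 7–10.
U+10B9 → 3-byte form E1 82 B9 at offsets 11–13.
U+1030A → 4-byte form F0 90 8C 8A at offsets 14–17.
Offset 16 falls in char 5's range; it's byte 3 of F0 90 8C 8A = 0x8C.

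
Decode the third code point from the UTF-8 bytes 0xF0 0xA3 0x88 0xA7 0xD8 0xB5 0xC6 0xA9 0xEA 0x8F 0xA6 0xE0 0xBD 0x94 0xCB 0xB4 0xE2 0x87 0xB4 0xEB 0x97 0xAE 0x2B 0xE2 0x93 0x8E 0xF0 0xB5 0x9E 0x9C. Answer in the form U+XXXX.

U+01A9

Offset 0: leading byte 0xF0 = 11110000 → 4-byte char #1 = F0 A3 88 A7.
Offset 4: leading byte 0xD8 = 11011000 → 2-byte char #2 = D8 B5.
Offset 6: leading byte 0xC6 = 11000110 → 2-byte char #3 = C6 A9.
Leading byte 0xC6 = 11000110 matches 110xxxxx → 2-byte sequence.
Byte 1: 0xC6 = 11000110, payload 00110 (5 bits).
Byte 2: 0xA9 = 10101001 (10xxxxxx ✓), payload 101001.
Concatenate: 00110101001 = 0x1A9 (11 bits → U+01A9).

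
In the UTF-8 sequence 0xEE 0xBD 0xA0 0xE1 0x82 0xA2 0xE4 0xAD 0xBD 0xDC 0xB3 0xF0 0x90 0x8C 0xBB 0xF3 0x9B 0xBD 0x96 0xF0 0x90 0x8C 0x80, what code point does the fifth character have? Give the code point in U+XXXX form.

Offset 0: leading byte 0xEE = 11101110 → 3-byte char #1 = EE BD A0.
Offset 3: leading byte 0xE1 = 11100001 → 3-byte char #2 = E1 82 A2.
Offset 6: leading byte 0xE4 = 11100100 → 3-byte char #3 = E4 AD BD.
Offset 9: leading byte 0xDC = 11011100 → 2-byte char #4 = DC B3.
Offset 11: leading byte 0xF0 = 11110000 → 4-byte char #5 = F0 90 8C BB.
Leading byte 0xF0 = 11110000 matches 11110xxx → 4-byte sequence.
Byte 1: 0xF0 = 11110000, payload 000 (3 bits).
Byte 2: 0x90 = 10010000 (10xxxxxx ✓), payload 010000.
Byte 3: 0x8C = 10001100 (10xxxxxx ✓), payload 001100.
Byte 4: 0xBB = 10111011 (10xxxxxx ✓), payload 111011.
Concatenate: 000010000001100111011 = 0x1033B (21 bits → U+1033B).

U+1033B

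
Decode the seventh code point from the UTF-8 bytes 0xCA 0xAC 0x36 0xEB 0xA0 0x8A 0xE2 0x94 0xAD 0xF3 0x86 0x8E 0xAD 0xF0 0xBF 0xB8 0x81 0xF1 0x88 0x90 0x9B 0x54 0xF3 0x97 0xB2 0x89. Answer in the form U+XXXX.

Offset 0: leading byte 0xCA = 11001010 → 2-byte char #1 = CA AC.
Offset 2: leading byte 0x36 = 00110110 → 1-byte char #2 = 36.
Offset 3: leading byte 0xEB = 11101011 → 3-byte char #3 = EB A0 8A.
Offset 6: leading byte 0xE2 = 11100010 → 3-byte char #4 = E2 94 AD.
Offset 9: leading byte 0xF3 = 11110011 → 4-byte char #5 = F3 86 8E AD.
Offset 13: leading byte 0xF0 = 11110000 → 4-byte char #6 = F0 BF B8 81.
Offset 17: leading byte 0xF1 = 11110001 → 4-byte char #7 = F1 88 90 9B.
Leading byte 0xF1 = 11110001 matches 11110xxx → 4-byte sequence.
Byte 1: 0xF1 = 11110001, payload 001 (3 bits).
Byte 2: 0x88 = 10001000 (10xxxxxx ✓), payload 001000.
Byte 3: 0x90 = 10010000 (10xxxxxx ✓), payload 010000.
Byte 4: 0x9B = 10011011 (10xxxxxx ✓), payload 011011.
Concatenate: 001001000010000011011 = 0x4841B (21 bits → U+4841B).

U+4841B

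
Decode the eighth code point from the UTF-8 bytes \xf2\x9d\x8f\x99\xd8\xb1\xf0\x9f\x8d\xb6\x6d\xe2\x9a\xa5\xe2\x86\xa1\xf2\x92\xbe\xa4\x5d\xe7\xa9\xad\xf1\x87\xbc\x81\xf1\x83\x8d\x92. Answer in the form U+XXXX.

Offset 0: leading byte 0xF2 = 11110010 → 4-byte char #1 = F2 9D 8F 99.
Offset 4: leading byte 0xD8 = 11011000 → 2-byte char #2 = D8 B1.
Offset 6: leading byte 0xF0 = 11110000 → 4-byte char #3 = F0 9F 8D B6.
Offset 10: leading byte 0x6D = 01101101 → 1-byte char #4 = 6D.
Offset 11: leading byte 0xE2 = 11100010 → 3-byte char #5 = E2 9A A5.
Offset 14: leading byte 0xE2 = 11100010 → 3-byte char #6 = E2 86 A1.
Offset 17: leading byte 0xF2 = 11110010 → 4-byte char #7 = F2 92 BE A4.
Offset 21: leading byte 0x5D = 01011101 → 1-byte char #8 = 5D.
Leading byte 0x5D = 01011101 matches 0xxxxxxx → 1-byte sequence.
Byte 1: 0x5D = 01011101, payload 1011101 (7 bits).
Concatenate: 1011101 = 0x5D (7 bits → U+005D).

U+005D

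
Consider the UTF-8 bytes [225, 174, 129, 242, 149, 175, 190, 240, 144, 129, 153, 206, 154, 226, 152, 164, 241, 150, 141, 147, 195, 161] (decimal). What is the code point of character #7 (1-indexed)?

U+00E1

Offset 0: leading byte 0xE1 = 11100001 → 3-byte char #1 = E1 AE 81.
Offset 3: leading byte 0xF2 = 11110010 → 4-byte char #2 = F2 95 AF BE.
Offset 7: leading byte 0xF0 = 11110000 → 4-byte char #3 = F0 90 81 99.
Offset 11: leading byte 0xCE = 11001110 → 2-byte char #4 = CE 9A.
Offset 13: leading byte 0xE2 = 11100010 → 3-byte char #5 = E2 98 A4.
Offset 16: leading byte 0xF1 = 11110001 → 4-byte char #6 = F1 96 8D 93.
Offset 20: leading byte 0xC3 = 11000011 → 2-byte char #7 = C3 A1.
Leading byte 0xC3 = 11000011 matches 110xxxxx → 2-byte sequence.
Byte 1: 0xC3 = 11000011, payload 00011 (5 bits).
Byte 2: 0xA1 = 10100001 (10xxxxxx ✓), payload 100001.
Concatenate: 00011100001 = 0xE1 (11 bits → U+00E1).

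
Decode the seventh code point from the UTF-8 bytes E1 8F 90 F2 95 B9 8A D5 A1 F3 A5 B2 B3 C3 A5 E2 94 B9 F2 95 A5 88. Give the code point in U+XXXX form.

Offset 0: leading byte 0xE1 = 11100001 → 3-byte char #1 = E1 8F 90.
Offset 3: leading byte 0xF2 = 11110010 → 4-byte char #2 = F2 95 B9 8A.
Offset 7: leading byte 0xD5 = 11010101 → 2-byte char #3 = D5 A1.
Offset 9: leading byte 0xF3 = 11110011 → 4-byte char #4 = F3 A5 B2 B3.
Offset 13: leading byte 0xC3 = 11000011 → 2-byte char #5 = C3 A5.
Offset 15: leading byte 0xE2 = 11100010 → 3-byte char #6 = E2 94 B9.
Offset 18: leading byte 0xF2 = 11110010 → 4-byte char #7 = F2 95 A5 88.
Leading byte 0xF2 = 11110010 matches 11110xxx → 4-byte sequence.
Byte 1: 0xF2 = 11110010, payload 010 (3 bits).
Byte 2: 0x95 = 10010101 (10xxxxxx ✓), payload 010101.
Byte 3: 0xA5 = 10100101 (10xxxxxx ✓), payload 100101.
Byte 4: 0x88 = 10001000 (10xxxxxx ✓), payload 001000.
Concatenate: 010010101100101001000 = 0x95948 (21 bits → U+95948).

U+95948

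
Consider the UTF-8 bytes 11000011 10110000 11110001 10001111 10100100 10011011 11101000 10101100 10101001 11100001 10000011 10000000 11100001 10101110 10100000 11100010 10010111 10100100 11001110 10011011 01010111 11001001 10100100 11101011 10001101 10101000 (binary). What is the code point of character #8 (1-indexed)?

U+0057

Offset 0: leading byte 0xC3 = 11000011 → 2-byte char #1 = C3 B0.
Offset 2: leading byte 0xF1 = 11110001 → 4-byte char #2 = F1 8F A4 9B.
Offset 6: leading byte 0xE8 = 11101000 → 3-byte char #3 = E8 AC A9.
Offset 9: leading byte 0xE1 = 11100001 → 3-byte char #4 = E1 83 80.
Offset 12: leading byte 0xE1 = 11100001 → 3-byte char #5 = E1 AE A0.
Offset 15: leading byte 0xE2 = 11100010 → 3-byte char #6 = E2 97 A4.
Offset 18: leading byte 0xCE = 11001110 → 2-byte char #7 = CE 9B.
Offset 20: leading byte 0x57 = 01010111 → 1-byte char #8 = 57.
Leading byte 0x57 = 01010111 matches 0xxxxxxx → 1-byte sequence.
Byte 1: 0x57 = 01010111, payload 1010111 (7 bits).
Concatenate: 1010111 = 0x57 (7 bits → U+0057).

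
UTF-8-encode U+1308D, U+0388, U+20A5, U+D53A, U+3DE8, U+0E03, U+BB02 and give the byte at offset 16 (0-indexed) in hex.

U+1308D → 4-byte form F0 93 82 8D at offsets 0–3.
U+0388 → 2-byte form CE 88 at offsets 4–5.
U+20A5 → 3-byte form E2 82 A5 at offsets 6–8.
U+D53A → 3-byte form ED 94 BA at offsets 9–11.
U+3DE8 → 3-byte form E3 B7 A8 at offsets 12–14.
U+0E03 → 3-byte form E0 B8 83 at offsets 15–17.
Offset 16 falls in char 6's range; it's byte 2 of E0 B8 83 = 0xB8.

0xB8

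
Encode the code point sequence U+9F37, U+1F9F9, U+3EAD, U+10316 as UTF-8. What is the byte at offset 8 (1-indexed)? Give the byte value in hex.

0xE3

1-indexed offset 8 is 0-indexed offset 7.
U+9F37 → 3-byte form E9 BC B7 at offsets 0–2.
U+1F9F9 → 4-byte form F0 9F A7 B9 at offsets 3–6.
U+3EAD → 3-byte form E3 BA AD at offsets 7–9.
Offset 7 falls in char 3's range; it's byte 1 of E3 BA AD = 0xE3.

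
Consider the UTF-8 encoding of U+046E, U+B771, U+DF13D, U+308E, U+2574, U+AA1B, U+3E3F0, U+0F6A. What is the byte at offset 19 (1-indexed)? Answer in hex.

1-indexed offset 19 is 0-indexed offset 18.
U+046E → 2-byte form D1 AE at offsets 0–1.
U+B771 → 3-byte form EB 9D B1 at offsets 2–4.
U+DF13D → 4-byte form F3 9F 84 BD at offsets 5–8.
U+308E → 3-byte form E3 82 8E at offsets 9–11.
U+2574 → 3-byte form E2 95 B4 at offsets 12–14.
U+AA1B → 3-byte form EA A8 9B at offsets 15–17.
U+3E3F0 → 4-byte form F0 BE 8F B0 at offsets 18–21.
Offset 18 falls in char 7's range; it's byte 1 of F0 BE 8F B0 = 0xF0.

0xF0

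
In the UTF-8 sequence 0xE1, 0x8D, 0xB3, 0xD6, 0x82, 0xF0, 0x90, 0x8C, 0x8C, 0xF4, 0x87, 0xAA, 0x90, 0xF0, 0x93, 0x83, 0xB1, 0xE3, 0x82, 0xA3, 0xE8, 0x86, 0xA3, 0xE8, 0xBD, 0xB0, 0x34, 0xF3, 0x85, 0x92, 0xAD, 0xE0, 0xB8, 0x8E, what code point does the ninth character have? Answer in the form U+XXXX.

U+0034

Offset 0: leading byte 0xE1 = 11100001 → 3-byte char #1 = E1 8D B3.
Offset 3: leading byte 0xD6 = 11010110 → 2-byte char #2 = D6 82.
Offset 5: leading byte 0xF0 = 11110000 → 4-byte char #3 = F0 90 8C 8C.
Offset 9: leading byte 0xF4 = 11110100 → 4-byte char #4 = F4 87 AA 90.
Offset 13: leading byte 0xF0 = 11110000 → 4-byte char #5 = F0 93 83 B1.
Offset 17: leading byte 0xE3 = 11100011 → 3-byte char #6 = E3 82 A3.
Offset 20: leading byte 0xE8 = 11101000 → 3-byte char #7 = E8 86 A3.
Offset 23: leading byte 0xE8 = 11101000 → 3-byte char #8 = E8 BD B0.
Offset 26: leading byte 0x34 = 00110100 → 1-byte char #9 = 34.
Leading byte 0x34 = 00110100 matches 0xxxxxxx → 1-byte sequence.
Byte 1: 0x34 = 00110100, payload 0110100 (7 bits).
Concatenate: 0110100 = 0x34 (7 bits → U+0034).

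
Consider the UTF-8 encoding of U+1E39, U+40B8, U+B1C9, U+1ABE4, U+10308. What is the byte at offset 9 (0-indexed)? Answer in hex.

U+1E39 → 3-byte form E1 B8 B9 at offsets 0–2.
U+40B8 → 3-byte form E4 82 B8 at offsets 3–5.
U+B1C9 → 3-byte form EB 87 89 at offsets 6–8.
U+1ABE4 → 4-byte form F0 9A AF A4 at offsets 9–12.
Offset 9 falls in char 4's range; it's byte 1 of F0 9A AF A4 = 0xF0.

0xF0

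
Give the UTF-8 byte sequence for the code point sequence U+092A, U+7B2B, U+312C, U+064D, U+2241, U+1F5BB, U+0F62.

U+092A: 3-byte form → E0 A4 AA.
U+7B2B: 3-byte form → E7 AC AB.
U+312C: 3-byte form → E3 84 AC.
U+064D: 2-byte form → D9 8D.
U+2241: 3-byte form → E2 89 81.
U+1F5BB: 4-byte form → F0 9F 96 BB.
U+0F62: 3-byte form → E0 BD A2.
Concatenated (21 bytes): E0 A4 AA E7 AC AB E3 84 AC D9 8D E2 89 81 F0 9F 96 BB E0 BD A2.

E0 A4 AA E7 AC AB E3 84 AC D9 8D E2 89 81 F0 9F 96 BB E0 BD A2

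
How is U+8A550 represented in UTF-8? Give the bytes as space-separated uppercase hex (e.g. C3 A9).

F2 8A 95 90

U+8A550 = 0x8A550 = 566608 decimal. In range U+10000–U+10FFFF → 4-byte form: 11110xxx 10xxxxxx 10xxxxxx 10xxxxxx.
Binary (21 bits): 010001010010101010000.
Split 3+6+6+6: 010 | 001010 | 010101 | 010000.
Byte 1: 11110010 = 0xF2.
Byte 2: 10001010 = 0x8A.
Byte 3: 10010101 = 0x95.
Byte 4: 10010000 = 0x90.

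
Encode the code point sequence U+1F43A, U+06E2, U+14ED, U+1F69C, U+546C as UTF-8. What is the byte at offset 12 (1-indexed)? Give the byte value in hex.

0x9A

1-indexed offset 12 is 0-indexed offset 11.
U+1F43A → 4-byte form F0 9F 90 BA at offsets 0–3.
U+06E2 → 2-byte form DB A2 at offsets 4–5.
U+14ED → 3-byte form E1 93 AD at offsets 6–8.
U+1F69C → 4-byte form F0 9F 9A 9C at offsets 9–12.
Offset 11 falls in char 4's range; it's byte 3 of F0 9F 9A 9C = 0x9A.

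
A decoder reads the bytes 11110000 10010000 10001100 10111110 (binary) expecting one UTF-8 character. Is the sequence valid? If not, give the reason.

Leading byte 0xF0 = 11110000 → 4-byte form.
Continuation bytes 0x90=10010000, 0x8C=10001100, 0xBE=10111110 all match 10xxxxxx.
Decoded value 0x1033E is ≥ 0x10000 (shortest form) and not a surrogate.

valid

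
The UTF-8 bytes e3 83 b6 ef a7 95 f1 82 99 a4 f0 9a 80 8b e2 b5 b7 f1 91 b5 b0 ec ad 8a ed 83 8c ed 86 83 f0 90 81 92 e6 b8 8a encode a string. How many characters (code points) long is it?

Byte at offset 0: 0xE3 = 11100011 → 3-byte char (#1). Advance 3.
Byte at offset 3: 0xEF = 11101111 → 3-byte char (#2). Advance 3.
Byte at offset 6: 0xF1 = 11110001 → 4-byte char (#3). Advance 4.
Byte at offset 10: 0xF0 = 11110000 → 4-byte char (#4). Advance 4.
Byte at offset 14: 0xE2 = 11100010 → 3-byte char (#5). Advance 3.
Byte at offset 17: 0xF1 = 11110001 → 4-byte char (#6). Advance 4.
Byte at offset 21: 0xEC = 11101100 → 3-byte char (#7). Advance 3.
Byte at offset 24: 0xED = 11101101 → 3-byte char (#8). Advance 3.
Byte at offset 27: 0xED = 11101101 → 3-byte char (#9). Advance 3.
Byte at offset 30: 0xF0 = 11110000 → 4-byte char (#10). Advance 4.
Byte at offset 34: 0xE6 = 11100110 → 3-byte char (#11). Advance 3.
Reached end at offset 37 after 11 code points.

11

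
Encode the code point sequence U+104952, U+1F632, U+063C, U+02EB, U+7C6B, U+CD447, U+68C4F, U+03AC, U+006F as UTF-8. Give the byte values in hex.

F4 84 A5 92 F0 9F 98 B2 D8 BC CB AB E7 B1 AB F3 8D 91 87 F1 A8 B1 8F CE AC 6F

U+104952: 4-byte form → F4 84 A5 92.
U+1F632: 4-byte form → F0 9F 98 B2.
U+063C: 2-byte form → D8 BC.
U+02EB: 2-byte form → CB AB.
U+7C6B: 3-byte form → E7 B1 AB.
U+CD447: 4-byte form → F3 8D 91 87.
U+68C4F: 4-byte form → F1 A8 B1 8F.
U+03AC: 2-byte form → CE AC.
U+006F: 1-byte form → 6F.
Concatenated (26 bytes): F4 84 A5 92 F0 9F 98 B2 D8 BC CB AB E7 B1 AB F3 8D 91 87 F1 A8 B1 8F CE AC 6F.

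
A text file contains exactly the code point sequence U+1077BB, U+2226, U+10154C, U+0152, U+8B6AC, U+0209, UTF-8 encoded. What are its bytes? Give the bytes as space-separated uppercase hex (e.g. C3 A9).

F4 87 9E BB E2 88 A6 F4 81 95 8C C5 92 F2 8B 9A AC C8 89

U+1077BB: 4-byte form → F4 87 9E BB.
U+2226: 3-byte form → E2 88 A6.
U+10154C: 4-byte form → F4 81 95 8C.
U+0152: 2-byte form → C5 92.
U+8B6AC: 4-byte form → F2 8B 9A AC.
U+0209: 2-byte form → C8 89.
Concatenated (19 bytes): F4 87 9E BB E2 88 A6 F4 81 95 8C C5 92 F2 8B 9A AC C8 89.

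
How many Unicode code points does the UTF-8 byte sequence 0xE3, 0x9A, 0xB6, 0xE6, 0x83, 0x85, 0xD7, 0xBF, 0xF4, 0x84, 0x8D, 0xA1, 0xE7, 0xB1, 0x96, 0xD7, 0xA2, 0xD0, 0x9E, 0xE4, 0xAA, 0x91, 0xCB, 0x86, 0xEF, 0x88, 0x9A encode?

Byte at offset 0: 0xE3 = 11100011 → 3-byte char (#1). Advance 3.
Byte at offset 3: 0xE6 = 11100110 → 3-byte char (#2). Advance 3.
Byte at offset 6: 0xD7 = 11010111 → 2-byte char (#3). Advance 2.
Byte at offset 8: 0xF4 = 11110100 → 4-byte char (#4). Advance 4.
Byte at offset 12: 0xE7 = 11100111 → 3-byte char (#5). Advance 3.
Byte at offset 15: 0xD7 = 11010111 → 2-byte char (#6). Advance 2.
Byte at offset 17: 0xD0 = 11010000 → 2-byte char (#7). Advance 2.
Byte at offset 19: 0xE4 = 11100100 → 3-byte char (#8). Advance 3.
Byte at offset 22: 0xCB = 11001011 → 2-byte char (#9). Advance 2.
Byte at offset 24: 0xEF = 11101111 → 3-byte char (#10). Advance 3.
Reached end at offset 27 after 10 code points.

10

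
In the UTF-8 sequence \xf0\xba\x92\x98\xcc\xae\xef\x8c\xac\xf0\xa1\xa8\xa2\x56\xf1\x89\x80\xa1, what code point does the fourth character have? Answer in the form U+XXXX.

Offset 0: leading byte 0xF0 = 11110000 → 4-byte char #1 = F0 BA 92 98.
Offset 4: leading byte 0xCC = 11001100 → 2-byte char #2 = CC AE.
Offset 6: leading byte 0xEF = 11101111 → 3-byte char #3 = EF 8C AC.
Offset 9: leading byte 0xF0 = 11110000 → 4-byte char #4 = F0 A1 A8 A2.
Leading byte 0xF0 = 11110000 matches 11110xxx → 4-byte sequence.
Byte 1: 0xF0 = 11110000, payload 000 (3 bits).
Byte 2: 0xA1 = 10100001 (10xxxxxx ✓), payload 100001.
Byte 3: 0xA8 = 10101000 (10xxxxxx ✓), payload 101000.
Byte 4: 0xA2 = 10100010 (10xxxxxx ✓), payload 100010.
Concatenate: 000100001101000100010 = 0x21A22 (21 bits → U+21A22).

U+21A22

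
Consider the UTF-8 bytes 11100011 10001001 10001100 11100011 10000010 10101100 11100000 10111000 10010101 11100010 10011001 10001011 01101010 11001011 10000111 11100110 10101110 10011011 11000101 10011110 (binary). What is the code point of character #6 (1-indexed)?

U+02C7

Offset 0: leading byte 0xE3 = 11100011 → 3-byte char #1 = E3 89 8C.
Offset 3: leading byte 0xE3 = 11100011 → 3-byte char #2 = E3 82 AC.
Offset 6: leading byte 0xE0 = 11100000 → 3-byte char #3 = E0 B8 95.
Offset 9: leading byte 0xE2 = 11100010 → 3-byte char #4 = E2 99 8B.
Offset 12: leading byte 0x6A = 01101010 → 1-byte char #5 = 6A.
Offset 13: leading byte 0xCB = 11001011 → 2-byte char #6 = CB 87.
Leading byte 0xCB = 11001011 matches 110xxxxx → 2-byte sequence.
Byte 1: 0xCB = 11001011, payload 01011 (5 bits).
Byte 2: 0x87 = 10000111 (10xxxxxx ✓), payload 000111.
Concatenate: 01011000111 = 0x2C7 (11 bits → U+02C7).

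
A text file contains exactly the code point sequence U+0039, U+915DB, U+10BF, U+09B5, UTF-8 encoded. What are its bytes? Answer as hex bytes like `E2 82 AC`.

U+0039: 1-byte form → 39.
U+915DB: 4-byte form → F2 91 97 9B.
U+10BF: 3-byte form → E1 82 BF.
U+09B5: 3-byte form → E0 A6 B5.
Concatenated (11 bytes): 39 F2 91 97 9B E1 82 BF E0 A6 B5.

39 F2 91 97 9B E1 82 BF E0 A6 B5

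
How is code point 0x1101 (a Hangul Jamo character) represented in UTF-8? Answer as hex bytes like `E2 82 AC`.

U+1101 = 0x1101 = 4353 decimal. In range U+0800–U+FFFF → 3-byte form: 1110xxxx 10xxxxxx 10xxxxxx.
Binary (16 bits): 0001000100000001.
Split 4+6+6: 0001 | 000100 | 000001.
Byte 1: 11100001 = 0xE1.
Byte 2: 10000100 = 0x84.
Byte 3: 10000001 = 0x81.

E1 84 81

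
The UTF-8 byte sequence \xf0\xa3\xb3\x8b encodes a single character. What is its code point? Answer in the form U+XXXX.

U+23CCB

Leading byte 0xF0 = 11110000 matches 11110xxx → 4-byte sequence.
Byte 1: 0xF0 = 11110000, payload 000 (3 bits).
Byte 2: 0xA3 = 10100011 (10xxxxxx ✓), payload 100011.
Byte 3: 0xB3 = 10110011 (10xxxxxx ✓), payload 110011.
Byte 4: 0x8B = 10001011 (10xxxxxx ✓), payload 001011.
Concatenate: 000100011110011001011 = 0x23CCB (21 bits → U+23CCB).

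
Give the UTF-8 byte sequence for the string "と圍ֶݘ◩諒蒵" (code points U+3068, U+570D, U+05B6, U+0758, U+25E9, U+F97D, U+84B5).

U+3068: 3-byte form → E3 81 A8.
U+570D: 3-byte form → E5 9C 8D.
U+05B6: 2-byte form → D6 B6.
U+0758: 2-byte form → DD 98.
U+25E9: 3-byte form → E2 97 A9.
U+F97D: 3-byte form → EF A5 BD.
U+84B5: 3-byte form → E8 92 B5.
Concatenated (19 bytes): E3 81 A8 E5 9C 8D D6 B6 DD 98 E2 97 A9 EF A5 BD E8 92 B5.

E3 81 A8 E5 9C 8D D6 B6 DD 98 E2 97 A9 EF A5 BD E8 92 B5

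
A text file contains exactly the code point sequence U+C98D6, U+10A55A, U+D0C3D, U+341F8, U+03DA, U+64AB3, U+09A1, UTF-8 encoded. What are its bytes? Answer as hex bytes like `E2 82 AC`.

F3 89 A3 96 F4 8A 95 9A F3 90 B0 BD F0 B4 87 B8 CF 9A F1 A4 AA B3 E0 A6 A1

U+C98D6: 4-byte form → F3 89 A3 96.
U+10A55A: 4-byte form → F4 8A 95 9A.
U+D0C3D: 4-byte form → F3 90 B0 BD.
U+341F8: 4-byte form → F0 B4 87 B8.
U+03DA: 2-byte form → CF 9A.
U+64AB3: 4-byte form → F1 A4 AA B3.
U+09A1: 3-byte form → E0 A6 A1.
Concatenated (25 bytes): F3 89 A3 96 F4 8A 95 9A F3 90 B0 BD F0 B4 87 B8 CF 9A F1 A4 AA B3 E0 A6 A1.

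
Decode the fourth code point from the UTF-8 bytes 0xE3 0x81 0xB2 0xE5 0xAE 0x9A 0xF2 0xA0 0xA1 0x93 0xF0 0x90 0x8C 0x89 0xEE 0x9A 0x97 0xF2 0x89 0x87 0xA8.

Offset 0: leading byte 0xE3 = 11100011 → 3-byte char #1 = E3 81 B2.
Offset 3: leading byte 0xE5 = 11100101 → 3-byte char #2 = E5 AE 9A.
Offset 6: leading byte 0xF2 = 11110010 → 4-byte char #3 = F2 A0 A1 93.
Offset 10: leading byte 0xF0 = 11110000 → 4-byte char #4 = F0 90 8C 89.
Leading byte 0xF0 = 11110000 matches 11110xxx → 4-byte sequence.
Byte 1: 0xF0 = 11110000, payload 000 (3 bits).
Byte 2: 0x90 = 10010000 (10xxxxxx ✓), payload 010000.
Byte 3: 0x8C = 10001100 (10xxxxxx ✓), payload 001100.
Byte 4: 0x89 = 10001001 (10xxxxxx ✓), payload 001001.
Concatenate: 000010000001100001001 = 0x10309 (21 bits → U+10309).

U+10309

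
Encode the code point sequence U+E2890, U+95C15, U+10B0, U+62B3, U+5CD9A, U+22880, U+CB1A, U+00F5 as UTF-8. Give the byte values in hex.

F3 A2 A2 90 F2 95 B0 95 E1 82 B0 E6 8A B3 F1 9C B6 9A F0 A2 A2 80 EC AC 9A C3 B5

U+E2890: 4-byte form → F3 A2 A2 90.
U+95C15: 4-byte form → F2 95 B0 95.
U+10B0: 3-byte form → E1 82 B0.
U+62B3: 3-byte form → E6 8A B3.
U+5CD9A: 4-byte form → F1 9C B6 9A.
U+22880: 4-byte form → F0 A2 A2 80.
U+CB1A: 3-byte form → EC AC 9A.
U+00F5: 2-byte form → C3 B5.
Concatenated (27 bytes): F3 A2 A2 90 F2 95 B0 95 E1 82 B0 E6 8A B3 F1 9C B6 9A F0 A2 A2 80 EC AC 9A C3 B5.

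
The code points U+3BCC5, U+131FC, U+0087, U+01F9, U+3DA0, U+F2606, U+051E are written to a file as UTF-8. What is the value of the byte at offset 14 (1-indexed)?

1-indexed offset 14 is 0-indexed offset 13.
U+3BCC5 → 4-byte form F0 BB B3 85 at offsets 0–3.
U+131FC → 4-byte form F0 93 87 BC at offsets 4–7.
U+0087 → 2-byte form C2 87 at offsets 8–9.
U+01F9 → 2-byte form C7 B9 at offsets 10–11.
U+3DA0 → 3-byte form E3 B6 A0 at offsets 12–14.
Offset 13 falls in char 5's range; it's byte 2 of E3 B6 A0 = 0xB6.

0xB6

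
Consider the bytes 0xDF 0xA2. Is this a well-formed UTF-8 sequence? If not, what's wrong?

valid

Leading byte 0xDF = 11011111 → 2-byte form.
Continuation bytes 0xA2=10100010 all match 10xxxxxx.
Decoded value 0x7E2 is ≥ 0x80 (shortest form) and not a surrogate.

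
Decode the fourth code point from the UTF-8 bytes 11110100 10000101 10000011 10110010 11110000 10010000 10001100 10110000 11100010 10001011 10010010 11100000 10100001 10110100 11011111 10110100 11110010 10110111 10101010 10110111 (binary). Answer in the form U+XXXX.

U+0874

Offset 0: leading byte 0xF4 = 11110100 → 4-byte char #1 = F4 85 83 B2.
Offset 4: leading byte 0xF0 = 11110000 → 4-byte char #2 = F0 90 8C B0.
Offset 8: leading byte 0xE2 = 11100010 → 3-byte char #3 = E2 8B 92.
Offset 11: leading byte 0xE0 = 11100000 → 3-byte char #4 = E0 A1 B4.
Leading byte 0xE0 = 11100000 matches 1110xxxx → 3-byte sequence.
Byte 1: 0xE0 = 11100000, payload 0000 (4 bits).
Byte 2: 0xA1 = 10100001 (10xxxxxx ✓), payload 100001.
Byte 3: 0xB4 = 10110100 (10xxxxxx ✓), payload 110100.
Concatenate: 0000100001110100 = 0x874 (16 bits → U+0874).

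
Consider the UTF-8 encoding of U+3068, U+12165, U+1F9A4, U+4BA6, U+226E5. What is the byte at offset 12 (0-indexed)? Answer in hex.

U+3068 → 3-byte form E3 81 A8 at offsets 0–2.
U+12165 → 4-byte form F0 92 85 A5 at offsets 3–6.
U+1F9A4 → 4-byte form F0 9F A6 A4 at offsets 7–10.
U+4BA6 → 3-byte form E4 AE A6 at offsets 11–13.
Offset 12 falls in char 4's range; it's byte 2 of E4 AE A6 = 0xAE.

0xAE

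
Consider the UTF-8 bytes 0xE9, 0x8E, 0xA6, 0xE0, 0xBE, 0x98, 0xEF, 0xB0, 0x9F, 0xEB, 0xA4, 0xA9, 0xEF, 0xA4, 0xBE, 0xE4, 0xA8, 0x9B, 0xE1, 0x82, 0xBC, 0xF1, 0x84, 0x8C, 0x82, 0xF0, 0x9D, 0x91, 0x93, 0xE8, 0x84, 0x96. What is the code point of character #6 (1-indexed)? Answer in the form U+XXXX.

Offset 0: leading byte 0xE9 = 11101001 → 3-byte char #1 = E9 8E A6.
Offset 3: leading byte 0xE0 = 11100000 → 3-byte char #2 = E0 BE 98.
Offset 6: leading byte 0xEF = 11101111 → 3-byte char #3 = EF B0 9F.
Offset 9: leading byte 0xEB = 11101011 → 3-byte char #4 = EB A4 A9.
Offset 12: leading byte 0xEF = 11101111 → 3-byte char #5 = EF A4 BE.
Offset 15: leading byte 0xE4 = 11100100 → 3-byte char #6 = E4 A8 9B.
Leading byte 0xE4 = 11100100 matches 1110xxxx → 3-byte sequence.
Byte 1: 0xE4 = 11100100, payload 0100 (4 bits).
Byte 2: 0xA8 = 10101000 (10xxxxxx ✓), payload 101000.
Byte 3: 0x9B = 10011011 (10xxxxxx ✓), payload 011011.
Concatenate: 0100101000011011 = 0x4A1B (16 bits → U+4A1B).

U+4A1B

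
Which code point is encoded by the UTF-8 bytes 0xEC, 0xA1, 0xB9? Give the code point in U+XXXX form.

U+C879

Leading byte 0xEC = 11101100 matches 1110xxxx → 3-byte sequence.
Byte 1: 0xEC = 11101100, payload 1100 (4 bits).
Byte 2: 0xA1 = 10100001 (10xxxxxx ✓), payload 100001.
Byte 3: 0xB9 = 10111001 (10xxxxxx ✓), payload 111001.
Concatenate: 1100100001111001 = 0xC879 (16 bits → U+C879).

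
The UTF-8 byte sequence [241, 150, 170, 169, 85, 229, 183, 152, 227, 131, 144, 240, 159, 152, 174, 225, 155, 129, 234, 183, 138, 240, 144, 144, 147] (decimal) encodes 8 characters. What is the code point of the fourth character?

Offset 0: leading byte 0xF1 = 11110001 → 4-byte char #1 = F1 96 AA A9.
Offset 4: leading byte 0x55 = 01010101 → 1-byte char #2 = 55.
Offset 5: leading byte 0xE5 = 11100101 → 3-byte char #3 = E5 B7 98.
Offset 8: leading byte 0xE3 = 11100011 → 3-byte char #4 = E3 83 90.
Leading byte 0xE3 = 11100011 matches 1110xxxx → 3-byte sequence.
Byte 1: 0xE3 = 11100011, payload 0011 (4 bits).
Byte 2: 0x83 = 10000011 (10xxxxxx ✓), payload 000011.
Byte 3: 0x90 = 10010000 (10xxxxxx ✓), payload 010000.
Concatenate: 0011000011010000 = 0x30D0 (16 bits → U+30D0).

U+30D0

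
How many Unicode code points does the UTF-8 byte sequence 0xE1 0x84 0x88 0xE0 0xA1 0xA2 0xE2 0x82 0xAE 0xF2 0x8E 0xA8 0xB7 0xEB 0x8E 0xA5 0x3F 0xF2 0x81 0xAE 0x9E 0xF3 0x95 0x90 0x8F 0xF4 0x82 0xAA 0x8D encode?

9

Byte at offset 0: 0xE1 = 11100001 → 3-byte char (#1). Advance 3.
Byte at offset 3: 0xE0 = 11100000 → 3-byte char (#2). Advance 3.
Byte at offset 6: 0xE2 = 11100010 → 3-byte char (#3). Advance 3.
Byte at offset 9: 0xF2 = 11110010 → 4-byte char (#4). Advance 4.
Byte at offset 13: 0xEB = 11101011 → 3-byte char (#5). Advance 3.
Byte at offset 16: 0x3F = 00111111 → 1-byte char (#6). Advance 1.
Byte at offset 17: 0xF2 = 11110010 → 4-byte char (#7). Advance 4.
Byte at offset 21: 0xF3 = 11110011 → 4-byte char (#8). Advance 4.
Byte at offset 25: 0xF4 = 11110100 → 4-byte char (#9). Advance 4.
Reached end at offset 29 after 9 code points.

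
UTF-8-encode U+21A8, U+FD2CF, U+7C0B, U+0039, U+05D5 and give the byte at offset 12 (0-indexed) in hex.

U+21A8 → 3-byte form E2 86 A8 at offsets 0–2.
U+FD2CF → 4-byte form F3 BD 8B 8F at offsets 3–6.
U+7C0B → 3-byte form E7 B0 8B at offsets 7–9.
U+0039 → 1-byte form 39 at offsets 10–10.
U+05D5 → 2-byte form D7 95 at offsets 11–12.
Offset 12 falls in char 5's range; it's byte 2 of D7 95 = 0x95.

0x95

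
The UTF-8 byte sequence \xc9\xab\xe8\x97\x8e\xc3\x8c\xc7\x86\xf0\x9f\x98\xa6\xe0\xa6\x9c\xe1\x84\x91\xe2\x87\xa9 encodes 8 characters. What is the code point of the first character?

U+026B

Offset 0: leading byte 0xC9 = 11001001 → 2-byte char #1 = C9 AB.
Leading byte 0xC9 = 11001001 matches 110xxxxx → 2-byte sequence.
Byte 1: 0xC9 = 11001001, payload 01001 (5 bits).
Byte 2: 0xAB = 10101011 (10xxxxxx ✓), payload 101011.
Concatenate: 01001101011 = 0x26B (11 bits → U+026B).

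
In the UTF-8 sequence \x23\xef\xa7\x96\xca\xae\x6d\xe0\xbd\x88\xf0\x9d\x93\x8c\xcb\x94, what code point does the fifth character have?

U+0F48

Offset 0: leading byte 0x23 = 00100011 → 1-byte char #1 = 23.
Offset 1: leading byte 0xEF = 11101111 → 3-byte char #2 = EF A7 96.
Offset 4: leading byte 0xCA = 11001010 → 2-byte char #3 = CA AE.
Offset 6: leading byte 0x6D = 01101101 → 1-byte char #4 = 6D.
Offset 7: leading byte 0xE0 = 11100000 → 3-byte char #5 = E0 BD 88.
Leading byte 0xE0 = 11100000 matches 1110xxxx → 3-byte sequence.
Byte 1: 0xE0 = 11100000, payload 0000 (4 bits).
Byte 2: 0xBD = 10111101 (10xxxxxx ✓), payload 111101.
Byte 3: 0x88 = 10001000 (10xxxxxx ✓), payload 001000.
Concatenate: 0000111101001000 = 0xF48 (16 bits → U+0F48).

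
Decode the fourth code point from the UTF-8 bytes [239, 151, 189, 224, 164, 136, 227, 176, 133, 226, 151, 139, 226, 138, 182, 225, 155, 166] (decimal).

Offset 0: leading byte 0xEF = 11101111 → 3-byte char #1 = EF 97 BD.
Offset 3: leading byte 0xE0 = 11100000 → 3-byte char #2 = E0 A4 88.
Offset 6: leading byte 0xE3 = 11100011 → 3-byte char #3 = E3 B0 85.
Offset 9: leading byte 0xE2 = 11100010 → 3-byte char #4 = E2 97 8B.
Leading byte 0xE2 = 11100010 matches 1110xxxx → 3-byte sequence.
Byte 1: 0xE2 = 11100010, payload 0010 (4 bits).
Byte 2: 0x97 = 10010111 (10xxxxxx ✓), payload 010111.
Byte 3: 0x8B = 10001011 (10xxxxxx ✓), payload 001011.
Concatenate: 0010010111001011 = 0x25CB (16 bits → U+25CB).

U+25CB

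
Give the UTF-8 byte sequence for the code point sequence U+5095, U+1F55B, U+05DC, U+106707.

U+5095: 3-byte form → E5 82 95.
U+1F55B: 4-byte form → F0 9F 95 9B.
U+05DC: 2-byte form → D7 9C.
U+106707: 4-byte form → F4 86 9C 87.
Concatenated (13 bytes): E5 82 95 F0 9F 95 9B D7 9C F4 86 9C 87.

E5 82 95 F0 9F 95 9B D7 9C F4 86 9C 87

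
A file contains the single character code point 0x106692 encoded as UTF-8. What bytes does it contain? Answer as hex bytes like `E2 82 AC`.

U+106692 = 0x106692 = 1074834 decimal. In range U+10000–U+10FFFF → 4-byte form: 11110xxx 10xxxxxx 10xxxxxx 10xxxxxx.
Binary (21 bits): 100000110011010010010.
Split 3+6+6+6: 100 | 000110 | 011010 | 010010.
Byte 1: 11110100 = 0xF4.
Byte 2: 10000110 = 0x86.
Byte 3: 10011010 = 0x9A.
Byte 4: 10010010 = 0x92.

F4 86 9A 92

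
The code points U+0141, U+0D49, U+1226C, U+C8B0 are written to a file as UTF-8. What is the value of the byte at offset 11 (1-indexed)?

1-indexed offset 11 is 0-indexed offset 10.
U+0141 → 2-byte form C5 81 at offsets 0–1.
U+0D49 → 3-byte form E0 B5 89 at offsets 2–4.
U+1226C → 4-byte form F0 92 89 AC at offsets 5–8.
U+C8B0 → 3-byte form EC A2 B0 at offsets 9–11.
Offset 10 falls in char 4's range; it's byte 2 of EC A2 B0 = 0xA2.

0xA2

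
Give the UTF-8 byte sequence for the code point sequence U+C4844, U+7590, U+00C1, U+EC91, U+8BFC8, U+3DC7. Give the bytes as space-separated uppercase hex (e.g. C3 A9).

U+C4844: 4-byte form → F3 84 A1 84.
U+7590: 3-byte form → E7 96 90.
U+00C1: 2-byte form → C3 81.
U+EC91: 3-byte form → EE B2 91.
U+8BFC8: 4-byte form → F2 8B BF 88.
U+3DC7: 3-byte form → E3 B7 87.
Concatenated (19 bytes): F3 84 A1 84 E7 96 90 C3 81 EE B2 91 F2 8B BF 88 E3 B7 87.

F3 84 A1 84 E7 96 90 C3 81 EE B2 91 F2 8B BF 88 E3 B7 87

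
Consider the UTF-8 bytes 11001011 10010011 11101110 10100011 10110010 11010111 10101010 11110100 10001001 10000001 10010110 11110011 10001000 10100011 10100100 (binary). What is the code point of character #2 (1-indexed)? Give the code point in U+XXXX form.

Offset 0: leading byte 0xCB = 11001011 → 2-byte char #1 = CB 93.
Offset 2: leading byte 0xEE = 11101110 → 3-byte char #2 = EE A3 B2.
Leading byte 0xEE = 11101110 matches 1110xxxx → 3-byte sequence.
Byte 1: 0xEE = 11101110, payload 1110 (4 bits).
Byte 2: 0xA3 = 10100011 (10xxxxxx ✓), payload 100011.
Byte 3: 0xB2 = 10110010 (10xxxxxx ✓), payload 110010.
Concatenate: 1110100011110010 = 0xE8F2 (16 bits → U+E8F2).

U+E8F2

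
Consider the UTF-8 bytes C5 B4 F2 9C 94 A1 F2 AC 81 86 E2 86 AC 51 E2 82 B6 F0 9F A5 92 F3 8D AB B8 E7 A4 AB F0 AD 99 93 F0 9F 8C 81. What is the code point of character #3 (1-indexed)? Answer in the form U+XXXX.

Offset 0: leading byte 0xC5 = 11000101 → 2-byte char #1 = C5 B4.
Offset 2: leading byte 0xF2 = 11110010 → 4-byte char #2 = F2 9C 94 A1.
Offset 6: leading byte 0xF2 = 11110010 → 4-byte char #3 = F2 AC 81 86.
Leading byte 0xF2 = 11110010 matches 11110xxx → 4-byte sequence.
Byte 1: 0xF2 = 11110010, payload 010 (3 bits).
Byte 2: 0xAC = 10101100 (10xxxxxx ✓), payload 101100.
Byte 3: 0x81 = 10000001 (10xxxxxx ✓), payload 000001.
Byte 4: 0x86 = 10000110 (10xxxxxx ✓), payload 000110.
Concatenate: 010101100000001000110 = 0xAC046 (21 bits → U+AC046).

U+AC046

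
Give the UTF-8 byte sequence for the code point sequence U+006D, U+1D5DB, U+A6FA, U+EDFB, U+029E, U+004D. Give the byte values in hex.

U+006D: 1-byte form → 6D.
U+1D5DB: 4-byte form → F0 9D 97 9B.
U+A6FA: 3-byte form → EA 9B BA.
U+EDFB: 3-byte form → EE B7 BB.
U+029E: 2-byte form → CA 9E.
U+004D: 1-byte form → 4D.
Concatenated (14 bytes): 6D F0 9D 97 9B EA 9B BA EE B7 BB CA 9E 4D.

6D F0 9D 97 9B EA 9B BA EE B7 BB CA 9E 4D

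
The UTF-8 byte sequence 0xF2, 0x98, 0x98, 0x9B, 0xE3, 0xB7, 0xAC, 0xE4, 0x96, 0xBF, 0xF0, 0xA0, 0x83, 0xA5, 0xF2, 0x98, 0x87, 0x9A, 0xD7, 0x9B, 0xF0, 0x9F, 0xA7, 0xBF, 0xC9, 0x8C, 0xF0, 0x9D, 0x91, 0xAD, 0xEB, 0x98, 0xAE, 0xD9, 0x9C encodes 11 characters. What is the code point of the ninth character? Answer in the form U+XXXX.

U+1D46D

Offset 0: leading byte 0xF2 = 11110010 → 4-byte char #1 = F2 98 98 9B.
Offset 4: leading byte 0xE3 = 11100011 → 3-byte char #2 = E3 B7 AC.
Offset 7: leading byte 0xE4 = 11100100 → 3-byte char #3 = E4 96 BF.
Offset 10: leading byte 0xF0 = 11110000 → 4-byte char #4 = F0 A0 83 A5.
Offset 14: leading byte 0xF2 = 11110010 → 4-byte char #5 = F2 98 87 9A.
Offset 18: leading byte 0xD7 = 11010111 → 2-byte char #6 = D7 9B.
Offset 20: leading byte 0xF0 = 11110000 → 4-byte char #7 = F0 9F A7 BF.
Offset 24: leading byte 0xC9 = 11001001 → 2-byte char #8 = C9 8C.
Offset 26: leading byte 0xF0 = 11110000 → 4-byte char #9 = F0 9D 91 AD.
Leading byte 0xF0 = 11110000 matches 11110xxx → 4-byte sequence.
Byte 1: 0xF0 = 11110000, payload 000 (3 bits).
Byte 2: 0x9D = 10011101 (10xxxxxx ✓), payload 011101.
Byte 3: 0x91 = 10010001 (10xxxxxx ✓), payload 010001.
Byte 4: 0xAD = 10101101 (10xxxxxx ✓), payload 101101.
Concatenate: 000011101010001101101 = 0x1D46D (21 bits → U+1D46D).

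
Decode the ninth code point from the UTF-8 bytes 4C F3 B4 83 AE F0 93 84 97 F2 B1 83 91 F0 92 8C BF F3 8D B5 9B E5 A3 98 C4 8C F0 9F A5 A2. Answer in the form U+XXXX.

U+1F962

Offset 0: leading byte 0x4C = 01001100 → 1-byte char #1 = 4C.
Offset 1: leading byte 0xF3 = 11110011 → 4-byte char #2 = F3 B4 83 AE.
Offset 5: leading byte 0xF0 = 11110000 → 4-byte char #3 = F0 93 84 97.
Offset 9: leading byte 0xF2 = 11110010 → 4-byte char #4 = F2 B1 83 91.
Offset 13: leading byte 0xF0 = 11110000 → 4-byte char #5 = F0 92 8C BF.
Offset 17: leading byte 0xF3 = 11110011 → 4-byte char #6 = F3 8D B5 9B.
Offset 21: leading byte 0xE5 = 11100101 → 3-byte char #7 = E5 A3 98.
Offset 24: leading byte 0xC4 = 11000100 → 2-byte char #8 = C4 8C.
Offset 26: leading byte 0xF0 = 11110000 → 4-byte char #9 = F0 9F A5 A2.
Leading byte 0xF0 = 11110000 matches 11110xxx → 4-byte sequence.
Byte 1: 0xF0 = 11110000, payload 000 (3 bits).
Byte 2: 0x9F = 10011111 (10xxxxxx ✓), payload 011111.
Byte 3: 0xA5 = 10100101 (10xxxxxx ✓), payload 100101.
Byte 4: 0xA2 = 10100010 (10xxxxxx ✓), payload 100010.
Concatenate: 000011111100101100010 = 0x1F962 (21 bits → U+1F962).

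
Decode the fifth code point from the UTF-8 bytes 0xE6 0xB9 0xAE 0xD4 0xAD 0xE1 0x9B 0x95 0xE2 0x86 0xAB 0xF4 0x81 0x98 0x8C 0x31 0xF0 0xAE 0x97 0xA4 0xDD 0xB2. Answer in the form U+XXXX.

U+10160C

Offset 0: leading byte 0xE6 = 11100110 → 3-byte char #1 = E6 B9 AE.
Offset 3: leading byte 0xD4 = 11010100 → 2-byte char #2 = D4 AD.
Offset 5: leading byte 0xE1 = 11100001 → 3-byte char #3 = E1 9B 95.
Offset 8: leading byte 0xE2 = 11100010 → 3-byte char #4 = E2 86 AB.
Offset 11: leading byte 0xF4 = 11110100 → 4-byte char #5 = F4 81 98 8C.
Leading byte 0xF4 = 11110100 matches 11110xxx → 4-byte sequence.
Byte 1: 0xF4 = 11110100, payload 100 (3 bits).
Byte 2: 0x81 = 10000001 (10xxxxxx ✓), payload 000001.
Byte 3: 0x98 = 10011000 (10xxxxxx ✓), payload 011000.
Byte 4: 0x8C = 10001100 (10xxxxxx ✓), payload 001100.
Concatenate: 100000001011000001100 = 0x10160C (21 bits → U+10160C).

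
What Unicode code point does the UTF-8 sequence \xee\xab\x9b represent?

U+EADB

Leading byte 0xEE = 11101110 matches 1110xxxx → 3-byte sequence.
Byte 1: 0xEE = 11101110, payload 1110 (4 bits).
Byte 2: 0xAB = 10101011 (10xxxxxx ✓), payload 101011.
Byte 3: 0x9B = 10011011 (10xxxxxx ✓), payload 011011.
Concatenate: 1110101011011011 = 0xEADB (16 bits → U+EADB).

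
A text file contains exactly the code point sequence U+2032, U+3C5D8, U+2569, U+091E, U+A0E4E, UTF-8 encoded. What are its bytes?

E2 80 B2 F0 BC 97 98 E2 95 A9 E0 A4 9E F2 A0 B9 8E

U+2032: 3-byte form → E2 80 B2.
U+3C5D8: 4-byte form → F0 BC 97 98.
U+2569: 3-byte form → E2 95 A9.
U+091E: 3-byte form → E0 A4 9E.
U+A0E4E: 4-byte form → F2 A0 B9 8E.
Concatenated (17 bytes): E2 80 B2 F0 BC 97 98 E2 95 A9 E0 A4 9E F2 A0 B9 8E.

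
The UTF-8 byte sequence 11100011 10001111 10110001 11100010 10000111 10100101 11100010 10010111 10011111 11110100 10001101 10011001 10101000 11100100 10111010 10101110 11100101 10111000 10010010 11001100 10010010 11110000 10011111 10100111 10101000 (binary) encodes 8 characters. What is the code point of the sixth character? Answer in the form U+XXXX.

Offset 0: leading byte 0xE3 = 11100011 → 3-byte char #1 = E3 8F B1.
Offset 3: leading byte 0xE2 = 11100010 → 3-byte char #2 = E2 87 A5.
Offset 6: leading byte 0xE2 = 11100010 → 3-byte char #3 = E2 97 9F.
Offset 9: leading byte 0xF4 = 11110100 → 4-byte char #4 = F4 8D 99 A8.
Offset 13: leading byte 0xE4 = 11100100 → 3-byte char #5 = E4 BA AE.
Offset 16: leading byte 0xE5 = 11100101 → 3-byte char #6 = E5 B8 92.
Leading byte 0xE5 = 11100101 matches 1110xxxx → 3-byte sequence.
Byte 1: 0xE5 = 11100101, payload 0101 (4 bits).
Byte 2: 0xB8 = 10111000 (10xxxxxx ✓), payload 111000.
Byte 3: 0x92 = 10010010 (10xxxxxx ✓), payload 010010.
Concatenate: 0101111000010010 = 0x5E12 (16 bits → U+5E12).

U+5E12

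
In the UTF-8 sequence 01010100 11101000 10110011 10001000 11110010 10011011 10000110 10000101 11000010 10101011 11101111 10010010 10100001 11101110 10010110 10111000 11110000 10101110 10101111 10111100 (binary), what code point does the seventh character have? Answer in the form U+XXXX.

Offset 0: leading byte 0x54 = 01010100 → 1-byte char #1 = 54.
Offset 1: leading byte 0xE8 = 11101000 → 3-byte char #2 = E8 B3 88.
Offset 4: leading byte 0xF2 = 11110010 → 4-byte char #3 = F2 9B 86 85.
Offset 8: leading byte 0xC2 = 11000010 → 2-byte char #4 = C2 AB.
Offset 10: leading byte 0xEF = 11101111 → 3-byte char #5 = EF 92 A1.
Offset 13: leading byte 0xEE = 11101110 → 3-byte char #6 = EE 96 B8.
Offset 16: leading byte 0xF0 = 11110000 → 4-byte char #7 = F0 AE AF BC.
Leading byte 0xF0 = 11110000 matches 11110xxx → 4-byte sequence.
Byte 1: 0xF0 = 11110000, payload 000 (3 bits).
Byte 2: 0xAE = 10101110 (10xxxxxx ✓), payload 101110.
Byte 3: 0xAF = 10101111 (10xxxxxx ✓), payload 101111.
Byte 4: 0xBC = 10111100 (10xxxxxx ✓), payload 111100.
Concatenate: 000101110101111111100 = 0x2EBFC (21 bits → U+2EBFC).

U+2EBFC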